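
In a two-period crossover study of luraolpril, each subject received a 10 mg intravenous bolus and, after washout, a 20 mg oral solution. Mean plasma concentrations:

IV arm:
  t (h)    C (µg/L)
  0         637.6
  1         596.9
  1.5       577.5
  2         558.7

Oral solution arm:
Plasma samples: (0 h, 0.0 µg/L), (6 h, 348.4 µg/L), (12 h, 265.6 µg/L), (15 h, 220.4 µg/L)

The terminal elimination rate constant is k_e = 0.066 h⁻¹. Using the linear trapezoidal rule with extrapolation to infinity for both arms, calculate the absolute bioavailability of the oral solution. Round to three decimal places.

Trapezoidal AUC_0→2 (IV):
  [0→1]: (637.6+596.9)/2 × 1 = 617.25
  [1→1.5]: (596.9+577.5)/2 × 0.5 = 293.6
  [1.5→2]: (577.5+558.7)/2 × 0.5 = 284.05
  Sum = 1194.9 µg/L·h
IV tail: 558.7/0.066 = 8465.152; AUC_iv,0→∞ = 1194.9 + 8465.152 = 9660.052 µg/L·h
Trapezoidal AUC_0→15 (oral solution):
  [0→6]: (0.0+348.4)/2 × 6 = 1045.2
  [6→12]: (348.4+265.6)/2 × 6 = 1842.0
  [12→15]: (265.6+220.4)/2 × 3 = 729.0
  Sum = 3616.2 µg/L·h
oral solution tail: 220.4/0.066 = 3339.394; AUC_ev,0→∞ = 3616.2 + 3339.394 = 6955.594 µg/L·h
F = (AUC_ev/D_ev)/(AUC_iv/D_iv) = (6955.594/20)/(9660.052/10) = 347.7797/966.0052 = 0.3600

F = 0.360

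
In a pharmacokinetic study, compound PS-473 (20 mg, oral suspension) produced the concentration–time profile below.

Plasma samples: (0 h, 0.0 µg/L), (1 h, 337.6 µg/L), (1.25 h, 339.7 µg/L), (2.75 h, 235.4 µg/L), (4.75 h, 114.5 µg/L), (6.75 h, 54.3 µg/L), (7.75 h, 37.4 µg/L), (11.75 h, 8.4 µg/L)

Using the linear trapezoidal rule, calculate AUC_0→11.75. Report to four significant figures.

AUC = 1341 µg/L·h

Trapezoidal AUC_0→11.75:
  [0→1]: (0.0+337.6)/2 × 1 = 168.8
  [1→1.25]: (337.6+339.7)/2 × 0.25 = 84.6625
  [1.25→2.75]: (339.7+235.4)/2 × 1.5 = 431.325
  [2.75→4.75]: (235.4+114.5)/2 × 2 = 349.9
  [4.75→6.75]: (114.5+54.3)/2 × 2 = 168.8
  [6.75→7.75]: (54.3+37.4)/2 × 1 = 45.85
  [7.75→11.75]: (37.4+8.4)/2 × 4 = 91.6
  Sum = 1340.9375 µg/L·h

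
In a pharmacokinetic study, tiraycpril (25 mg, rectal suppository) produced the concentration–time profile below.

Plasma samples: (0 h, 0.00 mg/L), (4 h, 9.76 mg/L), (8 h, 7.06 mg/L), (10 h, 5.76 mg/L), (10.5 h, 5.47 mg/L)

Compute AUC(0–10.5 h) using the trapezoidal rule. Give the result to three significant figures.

AUC = 68.8 mg/L·h

Trapezoidal AUC_0→10.5:
  [0→4]: (0.00+9.76)/2 × 4 = 19.52
  [4→8]: (9.76+7.06)/2 × 4 = 33.64
  [8→10]: (7.06+5.76)/2 × 2 = 12.82
  [10→10.5]: (5.76+5.47)/2 × 0.5 = 2.8075
  Sum = 68.7875 mg/L·h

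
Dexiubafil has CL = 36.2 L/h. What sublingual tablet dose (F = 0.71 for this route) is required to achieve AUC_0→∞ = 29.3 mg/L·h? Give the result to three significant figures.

Dose = 1490 mg

Dose = CL × AUC_0→∞ / F
     = 36.2 × 29.3 / 0.71 = 1493.89 mg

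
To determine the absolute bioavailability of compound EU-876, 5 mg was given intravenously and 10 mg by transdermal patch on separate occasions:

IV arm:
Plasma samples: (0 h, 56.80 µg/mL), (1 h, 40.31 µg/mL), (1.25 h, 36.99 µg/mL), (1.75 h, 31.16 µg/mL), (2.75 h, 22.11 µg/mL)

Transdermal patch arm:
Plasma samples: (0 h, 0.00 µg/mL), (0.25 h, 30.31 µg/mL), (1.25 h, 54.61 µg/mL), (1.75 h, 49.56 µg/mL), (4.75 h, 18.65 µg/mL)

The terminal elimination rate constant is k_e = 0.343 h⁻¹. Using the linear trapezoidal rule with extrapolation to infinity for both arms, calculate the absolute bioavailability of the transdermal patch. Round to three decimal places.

Trapezoidal AUC_0→2.75 (IV):
  [0→1]: (56.80+40.31)/2 × 1 = 48.555
  [1→1.25]: (40.31+36.99)/2 × 0.25 = 9.6625
  [1.25→1.75]: (36.99+31.16)/2 × 0.5 = 17.0375
  [1.75→2.75]: (31.16+22.11)/2 × 1 = 26.635
  Sum = 101.89 µg/mL·h
IV tail: 22.11/0.343 = 64.461; AUC_iv,0→∞ = 101.89 + 64.461 = 166.351 µg/mL·h
Trapezoidal AUC_0→4.75 (transdermal patch):
  [0→0.25]: (0.00+30.31)/2 × 0.25 = 3.78875
  [0.25→1.25]: (30.31+54.61)/2 × 1 = 42.46
  [1.25→1.75]: (54.61+49.56)/2 × 0.5 = 26.0425
  [1.75→4.75]: (49.56+18.65)/2 × 3 = 102.315
  Sum = 174.60625 µg/mL·h
transdermal patch tail: 18.65/0.343 = 54.373; AUC_ev,0→∞ = 174.60625 + 54.373 = 228.97925 µg/mL·h
F = (AUC_ev/D_ev)/(AUC_iv/D_iv) = (228.97925/10)/(166.351/5) = 22.897925/33.2702 = 0.6882

F = 0.688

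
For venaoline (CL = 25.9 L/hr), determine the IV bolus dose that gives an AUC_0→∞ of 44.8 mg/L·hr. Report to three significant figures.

Dose = 1160 mg

Dose_iv = CL × AUC_0→∞
     = 25.9 × 44.8 = 1160.32 mg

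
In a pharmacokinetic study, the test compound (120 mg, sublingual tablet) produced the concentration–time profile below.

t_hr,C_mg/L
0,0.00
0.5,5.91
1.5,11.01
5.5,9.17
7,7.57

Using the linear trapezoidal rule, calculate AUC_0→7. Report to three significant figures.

Trapezoidal AUC_0→7:
  [0→0.5]: (0.00+5.91)/2 × 0.5 = 1.4775
  [0.5→1.5]: (5.91+11.01)/2 × 1 = 8.46
  [1.5→5.5]: (11.01+9.17)/2 × 4 = 40.36
  [5.5→7]: (9.17+7.57)/2 × 1.5 = 12.555
  Sum = 62.8525 mg/L·hr

AUC = 62.9 mg/L·hr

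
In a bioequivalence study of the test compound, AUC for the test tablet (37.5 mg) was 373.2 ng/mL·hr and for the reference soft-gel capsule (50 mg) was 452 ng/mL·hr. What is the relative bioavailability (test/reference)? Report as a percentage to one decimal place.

F_rel = (AUC_test/D_test) / (AUC_ref/D_ref)
      = (373.2/37.5) / (452/50)
      = 9.952 / 9.04 = 1.1009 = 110.09%

F_rel = 110.1%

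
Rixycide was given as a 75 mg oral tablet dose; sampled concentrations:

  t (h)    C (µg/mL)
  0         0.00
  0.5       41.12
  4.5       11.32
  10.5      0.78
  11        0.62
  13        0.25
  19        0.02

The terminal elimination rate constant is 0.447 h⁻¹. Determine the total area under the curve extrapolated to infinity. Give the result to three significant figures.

AUC = 154 µg/mL·h

Trapezoidal AUC_0→19:
  [0→0.5]: (0.00+41.12)/2 × 0.5 = 10.28
  [0.5→4.5]: (41.12+11.32)/2 × 4 = 104.88
  [4.5→10.5]: (11.32+0.78)/2 × 6 = 36.3
  [10.5→11]: (0.78+0.62)/2 × 0.5 = 0.35
  [11→13]: (0.62+0.25)/2 × 2 = 0.87
  [13→19]: (0.25+0.02)/2 × 6 = 0.81
  Sum = 153.49 µg/mL·h
Extrapolated tail: C_last / k_e = 0.02 / 0.447 = 0.045
AUC_0→∞ = 153.49 + 0.045 = 153.535 µg/mL·h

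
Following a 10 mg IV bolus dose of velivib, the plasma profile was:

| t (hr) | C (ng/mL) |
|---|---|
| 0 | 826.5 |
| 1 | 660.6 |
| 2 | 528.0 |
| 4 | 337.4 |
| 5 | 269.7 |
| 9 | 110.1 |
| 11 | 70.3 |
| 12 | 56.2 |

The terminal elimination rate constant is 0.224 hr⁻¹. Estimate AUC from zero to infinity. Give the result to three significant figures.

AUC = 3760 ng/mL·hr

Trapezoidal AUC_0→12:
  [0→1]: (826.5+660.6)/2 × 1 = 743.55
  [1→2]: (660.6+528.0)/2 × 1 = 594.3
  [2→4]: (528.0+337.4)/2 × 2 = 865.4
  [4→5]: (337.4+269.7)/2 × 1 = 303.55
  [5→9]: (269.7+110.1)/2 × 4 = 759.6
  [9→11]: (110.1+70.3)/2 × 2 = 180.4
  [11→12]: (70.3+56.2)/2 × 1 = 63.25
  Sum = 3510.05 ng/mL·hr
Extrapolated tail: C_last / k_e = 56.2 / 0.224 = 250.893
AUC_0→∞ = 3510.05 + 250.893 = 3760.943 ng/mL·hr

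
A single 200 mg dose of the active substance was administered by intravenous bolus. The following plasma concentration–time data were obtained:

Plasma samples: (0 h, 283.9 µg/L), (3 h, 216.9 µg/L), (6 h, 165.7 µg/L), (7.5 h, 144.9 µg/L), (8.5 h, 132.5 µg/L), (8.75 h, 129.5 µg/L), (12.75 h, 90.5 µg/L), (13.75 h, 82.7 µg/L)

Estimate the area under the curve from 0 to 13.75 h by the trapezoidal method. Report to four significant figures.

AUC = 2256 µg/L·h

Trapezoidal AUC_0→13.75:
  [0→3]: (283.9+216.9)/2 × 3 = 751.2
  [3→6]: (216.9+165.7)/2 × 3 = 573.9
  [6→7.5]: (165.7+144.9)/2 × 1.5 = 232.95
  [7.5→8.5]: (144.9+132.5)/2 × 1 = 138.7
  [8.5→8.75]: (132.5+129.5)/2 × 0.25 = 32.75
  [8.75→12.75]: (129.5+90.5)/2 × 4 = 440.0
  [12.75→13.75]: (90.5+82.7)/2 × 1 = 86.6
  Sum = 2256.1 µg/L·h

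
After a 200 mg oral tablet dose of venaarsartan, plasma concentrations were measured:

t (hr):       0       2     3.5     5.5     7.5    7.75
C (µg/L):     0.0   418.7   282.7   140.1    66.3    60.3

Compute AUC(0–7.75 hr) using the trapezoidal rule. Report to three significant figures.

Trapezoidal AUC_0→7.75:
  [0→2]: (0.0+418.7)/2 × 2 = 418.7
  [2→3.5]: (418.7+282.7)/2 × 1.5 = 526.05
  [3.5→5.5]: (282.7+140.1)/2 × 2 = 422.8
  [5.5→7.5]: (140.1+66.3)/2 × 2 = 206.4
  [7.5→7.75]: (66.3+60.3)/2 × 0.25 = 15.825
  Sum = 1589.775 µg/L·hr

AUC = 1590 µg/L·hr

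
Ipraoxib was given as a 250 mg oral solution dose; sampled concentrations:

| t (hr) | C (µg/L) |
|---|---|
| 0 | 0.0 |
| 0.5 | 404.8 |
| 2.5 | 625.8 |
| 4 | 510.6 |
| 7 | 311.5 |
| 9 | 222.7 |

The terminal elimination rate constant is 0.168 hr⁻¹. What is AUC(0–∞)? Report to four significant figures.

Trapezoidal AUC_0→9:
  [0→0.5]: (0.0+404.8)/2 × 0.5 = 101.2
  [0.5→2.5]: (404.8+625.8)/2 × 2 = 1030.6
  [2.5→4]: (625.8+510.6)/2 × 1.5 = 852.3
  [4→7]: (510.6+311.5)/2 × 3 = 1233.15
  [7→9]: (311.5+222.7)/2 × 2 = 534.2
  Sum = 3751.45 µg/L·hr
Extrapolated tail: C_last / k_e = 222.7 / 0.168 = 1325.595
AUC_0→∞ = 3751.45 + 1325.595 = 5077.045 µg/L·hr

AUC = 5077 µg/L·hr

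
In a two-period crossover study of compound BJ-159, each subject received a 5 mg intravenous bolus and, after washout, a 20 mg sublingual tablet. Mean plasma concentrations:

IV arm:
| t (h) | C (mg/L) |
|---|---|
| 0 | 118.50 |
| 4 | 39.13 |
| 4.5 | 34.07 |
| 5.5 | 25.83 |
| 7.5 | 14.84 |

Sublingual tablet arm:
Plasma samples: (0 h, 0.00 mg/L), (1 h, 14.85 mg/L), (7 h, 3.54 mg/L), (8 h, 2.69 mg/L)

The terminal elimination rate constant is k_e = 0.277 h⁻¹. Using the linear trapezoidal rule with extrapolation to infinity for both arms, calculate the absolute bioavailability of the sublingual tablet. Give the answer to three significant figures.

Trapezoidal AUC_0→7.5 (IV):
  [0→4]: (118.50+39.13)/2 × 4 = 315.26
  [4→4.5]: (39.13+34.07)/2 × 0.5 = 18.3
  [4.5→5.5]: (34.07+25.83)/2 × 1 = 29.95
  [5.5→7.5]: (25.83+14.84)/2 × 2 = 40.67
  Sum = 404.18 mg/L·h
IV tail: 14.84/0.277 = 53.574; AUC_iv,0→∞ = 404.18 + 53.574 = 457.754 mg/L·h
Trapezoidal AUC_0→8 (sublingual tablet):
  [0→1]: (0.00+14.85)/2 × 1 = 7.425
  [1→7]: (14.85+3.54)/2 × 6 = 55.17
  [7→8]: (3.54+2.69)/2 × 1 = 3.115
  Sum = 65.71 mg/L·h
sublingual tablet tail: 2.69/0.277 = 9.711; AUC_ev,0→∞ = 65.71 + 9.711 = 75.421 mg/L·h
F = (AUC_ev/D_ev)/(AUC_iv/D_iv) = (75.421/20)/(457.754/5) = 3.77105/91.5508 = 0.0412

F = 0.0412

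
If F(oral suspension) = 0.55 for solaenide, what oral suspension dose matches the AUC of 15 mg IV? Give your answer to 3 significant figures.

D_oral = 27.3 mg

For equal systemic exposure: F × D_ev = D_iv
D_ev = D_iv / F = 15 / 0.55 = 27.2727 mg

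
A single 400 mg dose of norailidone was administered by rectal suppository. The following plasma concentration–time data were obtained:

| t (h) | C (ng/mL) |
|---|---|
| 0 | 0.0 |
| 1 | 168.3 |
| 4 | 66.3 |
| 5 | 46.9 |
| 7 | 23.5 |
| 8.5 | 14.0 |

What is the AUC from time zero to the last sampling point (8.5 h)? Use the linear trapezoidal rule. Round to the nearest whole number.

Trapezoidal AUC_0→8.5:
  [0→1]: (0.0+168.3)/2 × 1 = 84.15
  [1→4]: (168.3+66.3)/2 × 3 = 351.9
  [4→5]: (66.3+46.9)/2 × 1 = 56.6
  [5→7]: (46.9+23.5)/2 × 2 = 70.4
  [7→8.5]: (23.5+14.0)/2 × 1.5 = 28.125
  Sum = 591.175 ng/mL·h

AUC = 591 ng/mL·h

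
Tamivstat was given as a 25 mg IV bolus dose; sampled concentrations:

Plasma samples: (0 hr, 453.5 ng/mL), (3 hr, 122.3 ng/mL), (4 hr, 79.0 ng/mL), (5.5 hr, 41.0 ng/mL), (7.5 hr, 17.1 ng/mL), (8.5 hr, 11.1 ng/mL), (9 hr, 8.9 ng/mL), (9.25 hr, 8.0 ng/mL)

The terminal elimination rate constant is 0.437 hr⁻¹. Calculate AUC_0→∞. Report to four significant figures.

Trapezoidal AUC_0→9.25:
  [0→3]: (453.5+122.3)/2 × 3 = 863.7
  [3→4]: (122.3+79.0)/2 × 1 = 100.65
  [4→5.5]: (79.0+41.0)/2 × 1.5 = 90.0
  [5.5→7.5]: (41.0+17.1)/2 × 2 = 58.1
  [7.5→8.5]: (17.1+11.1)/2 × 1 = 14.1
  [8.5→9]: (11.1+8.9)/2 × 0.5 = 5.0
  [9→9.25]: (8.9+8.0)/2 × 0.25 = 2.1125
  Sum = 1133.6625 ng/mL·hr
Extrapolated tail: C_last / k_e = 8.0 / 0.437 = 18.307
AUC_0→∞ = 1133.6625 + 18.307 = 1151.9695 ng/mL·hr

AUC = 1152 ng/mL·hr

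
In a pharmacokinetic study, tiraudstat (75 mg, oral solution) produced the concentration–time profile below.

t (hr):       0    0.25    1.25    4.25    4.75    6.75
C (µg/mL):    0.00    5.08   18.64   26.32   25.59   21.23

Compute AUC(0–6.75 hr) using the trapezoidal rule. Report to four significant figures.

Trapezoidal AUC_0→6.75:
  [0→0.25]: (0.00+5.08)/2 × 0.25 = 0.635
  [0.25→1.25]: (5.08+18.64)/2 × 1 = 11.86
  [1.25→4.25]: (18.64+26.32)/2 × 3 = 67.44
  [4.25→4.75]: (26.32+25.59)/2 × 0.5 = 12.9775
  [4.75→6.75]: (25.59+21.23)/2 × 2 = 46.82
  Sum = 139.7325 µg/mL·hr

AUC = 139.7 µg/mL·hr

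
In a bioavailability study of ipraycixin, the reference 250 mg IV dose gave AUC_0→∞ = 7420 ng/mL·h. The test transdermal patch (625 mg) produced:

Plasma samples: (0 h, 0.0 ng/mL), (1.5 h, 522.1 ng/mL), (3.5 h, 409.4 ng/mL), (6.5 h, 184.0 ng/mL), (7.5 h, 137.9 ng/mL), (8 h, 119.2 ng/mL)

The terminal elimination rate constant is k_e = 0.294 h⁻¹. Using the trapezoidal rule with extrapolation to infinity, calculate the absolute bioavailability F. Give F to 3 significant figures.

F = 0.153

Trapezoidal AUC_0→8 (transdermal patch):
  [0→1.5]: (0.0+522.1)/2 × 1.5 = 391.575
  [1.5→3.5]: (522.1+409.4)/2 × 2 = 931.5
  [3.5→6.5]: (409.4+184.0)/2 × 3 = 890.1
  [6.5→7.5]: (184.0+137.9)/2 × 1 = 160.95
  [7.5→8]: (137.9+119.2)/2 × 0.5 = 64.275
  Sum = 2438.4 ng/mL·h
Tail: C_last/k_e = 119.2/0.294 = 405.442
AUC_0→∞ (transdermal patch) = 2438.4 + 405.442 = 2843.842 ng/mL·h
F = (AUC_ev/D_ev)/(AUC_iv/D_iv) = (2843.842/625)/(7420/250) = 4.5501472/29.68 = 0.1533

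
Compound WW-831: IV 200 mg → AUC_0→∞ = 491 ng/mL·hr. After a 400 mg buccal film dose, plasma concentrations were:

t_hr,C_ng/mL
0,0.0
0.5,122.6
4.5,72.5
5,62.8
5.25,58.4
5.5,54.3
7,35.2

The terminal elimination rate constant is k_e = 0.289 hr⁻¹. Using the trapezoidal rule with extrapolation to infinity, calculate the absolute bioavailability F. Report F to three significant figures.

F = 0.685

Trapezoidal AUC_0→7 (buccal film):
  [0→0.5]: (0.0+122.6)/2 × 0.5 = 30.65
  [0.5→4.5]: (122.6+72.5)/2 × 4 = 390.2
  [4.5→5]: (72.5+62.8)/2 × 0.5 = 33.825
  [5→5.25]: (62.8+58.4)/2 × 0.25 = 15.15
  [5.25→5.5]: (58.4+54.3)/2 × 0.25 = 14.0875
  [5.5→7]: (54.3+35.2)/2 × 1.5 = 67.125
  Sum = 551.0375 ng/mL·hr
Tail: C_last/k_e = 35.2/0.289 = 121.799
AUC_0→∞ (buccal film) = 551.0375 + 121.799 = 672.8365 ng/mL·hr
F = (AUC_ev/D_ev)/(AUC_iv/D_iv) = (672.8365/400)/(491/200) = 1.68209/2.455 = 0.6852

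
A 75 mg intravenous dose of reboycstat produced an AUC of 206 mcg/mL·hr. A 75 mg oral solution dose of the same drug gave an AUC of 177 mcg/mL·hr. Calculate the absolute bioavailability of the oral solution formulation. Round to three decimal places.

F = 0.859

F = (AUC_ev / D_ev) / (AUC_iv / D_iv)
  = (177/75) / (206/75)
  = 2.36 / 2.74667 = 0.8592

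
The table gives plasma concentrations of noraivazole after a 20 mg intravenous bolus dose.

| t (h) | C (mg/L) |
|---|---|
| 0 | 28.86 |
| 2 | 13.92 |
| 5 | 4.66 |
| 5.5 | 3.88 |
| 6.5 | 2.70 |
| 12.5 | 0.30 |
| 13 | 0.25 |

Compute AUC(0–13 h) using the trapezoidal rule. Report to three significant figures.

AUC = 85.2 mg/L·h

Trapezoidal AUC_0→13:
  [0→2]: (28.86+13.92)/2 × 2 = 42.78
  [2→5]: (13.92+4.66)/2 × 3 = 27.87
  [5→5.5]: (4.66+3.88)/2 × 0.5 = 2.135
  [5.5→6.5]: (3.88+2.70)/2 × 1 = 3.29
  [6.5→12.5]: (2.70+0.30)/2 × 6 = 9.0
  [12.5→13]: (0.30+0.25)/2 × 0.5 = 0.1375
  Sum = 85.2125 mg/L·h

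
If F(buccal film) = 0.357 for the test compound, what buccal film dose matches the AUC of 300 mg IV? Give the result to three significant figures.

D_buccal = 840 mg

For equal systemic exposure: F × D_ev = D_iv
D_ev = D_iv / F = 300 / 0.357 = 840.336 mg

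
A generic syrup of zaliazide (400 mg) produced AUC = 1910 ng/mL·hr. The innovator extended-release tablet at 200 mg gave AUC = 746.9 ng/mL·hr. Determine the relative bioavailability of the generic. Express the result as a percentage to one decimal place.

F_rel = (AUC_test/D_test) / (AUC_ref/D_ref)
      = (1910/400) / (746.9/200)
      = 4.775 / 3.7345 = 1.2786 = 127.86%

F_rel = 127.9%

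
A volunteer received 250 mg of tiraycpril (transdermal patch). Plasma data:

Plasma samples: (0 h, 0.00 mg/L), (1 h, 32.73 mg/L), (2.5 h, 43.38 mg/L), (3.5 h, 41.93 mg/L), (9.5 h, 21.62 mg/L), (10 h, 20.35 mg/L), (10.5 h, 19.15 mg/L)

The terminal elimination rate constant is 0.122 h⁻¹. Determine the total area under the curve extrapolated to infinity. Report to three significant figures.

Trapezoidal AUC_0→10.5:
  [0→1]: (0.00+32.73)/2 × 1 = 16.365
  [1→2.5]: (32.73+43.38)/2 × 1.5 = 57.0825
  [2.5→3.5]: (43.38+41.93)/2 × 1 = 42.655
  [3.5→9.5]: (41.93+21.62)/2 × 6 = 190.65
  [9.5→10]: (21.62+20.35)/2 × 0.5 = 10.4925
  [10→10.5]: (20.35+19.15)/2 × 0.5 = 9.875
  Sum = 327.12 mg/L·h
Extrapolated tail: C_last / k_e = 19.15 / 0.122 = 156.967
AUC_0→∞ = 327.12 + 156.967 = 484.087 mg/L·h

AUC = 484 mg/L·h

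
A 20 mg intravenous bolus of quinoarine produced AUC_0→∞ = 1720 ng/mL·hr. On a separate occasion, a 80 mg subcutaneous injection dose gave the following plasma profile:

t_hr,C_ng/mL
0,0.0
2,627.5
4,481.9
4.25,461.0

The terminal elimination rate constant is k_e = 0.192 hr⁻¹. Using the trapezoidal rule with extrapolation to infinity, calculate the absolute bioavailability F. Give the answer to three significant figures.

F = 0.619

Trapezoidal AUC_0→4.25 (subcutaneous injection):
  [0→2]: (0.0+627.5)/2 × 2 = 627.5
  [2→4]: (627.5+481.9)/2 × 2 = 1109.4
  [4→4.25]: (481.9+461.0)/2 × 0.25 = 117.8625
  Sum = 1854.7625 ng/mL·hr
Tail: C_last/k_e = 461.0/0.192 = 2401.042
AUC_0→∞ (subcutaneous injection) = 1854.7625 + 2401.042 = 4255.8045 ng/mL·hr
F = (AUC_ev/D_ev)/(AUC_iv/D_iv) = (4255.8045/80)/(1720/20) = 53.1976/86 = 0.6186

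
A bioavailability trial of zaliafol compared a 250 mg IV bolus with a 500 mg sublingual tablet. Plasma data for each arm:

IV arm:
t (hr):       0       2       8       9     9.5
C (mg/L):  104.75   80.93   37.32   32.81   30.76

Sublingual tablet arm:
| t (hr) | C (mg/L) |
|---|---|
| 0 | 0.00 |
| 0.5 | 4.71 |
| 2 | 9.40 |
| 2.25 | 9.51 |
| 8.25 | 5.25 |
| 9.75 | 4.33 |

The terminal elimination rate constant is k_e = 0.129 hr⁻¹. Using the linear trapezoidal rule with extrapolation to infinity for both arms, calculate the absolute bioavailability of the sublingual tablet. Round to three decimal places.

F = 0.060

Trapezoidal AUC_0→9.5 (IV):
  [0→2]: (104.75+80.93)/2 × 2 = 185.68
  [2→8]: (80.93+37.32)/2 × 6 = 354.75
  [8→9]: (37.32+32.81)/2 × 1 = 35.065
  [9→9.5]: (32.81+30.76)/2 × 0.5 = 15.8925
  Sum = 591.3875 mg/L·hr
IV tail: 30.76/0.129 = 238.450; AUC_iv,0→∞ = 591.3875 + 238.450 = 829.8375 mg/L·hr
Trapezoidal AUC_0→9.75 (sublingual tablet):
  [0→0.5]: (0.00+4.71)/2 × 0.5 = 1.1775
  [0.5→2]: (4.71+9.40)/2 × 1.5 = 10.5825
  [2→2.25]: (9.40+9.51)/2 × 0.25 = 2.36375
  [2.25→8.25]: (9.51+5.25)/2 × 6 = 44.28
  [8.25→9.75]: (5.25+4.33)/2 × 1.5 = 7.185
  Sum = 65.58875 mg/L·hr
sublingual tablet tail: 4.33/0.129 = 33.566; AUC_ev,0→∞ = 65.58875 + 33.566 = 99.15475 mg/L·hr
F = (AUC_ev/D_ev)/(AUC_iv/D_iv) = (99.15475/500)/(829.8375/250) = 0.1983095/3.31935 = 0.0597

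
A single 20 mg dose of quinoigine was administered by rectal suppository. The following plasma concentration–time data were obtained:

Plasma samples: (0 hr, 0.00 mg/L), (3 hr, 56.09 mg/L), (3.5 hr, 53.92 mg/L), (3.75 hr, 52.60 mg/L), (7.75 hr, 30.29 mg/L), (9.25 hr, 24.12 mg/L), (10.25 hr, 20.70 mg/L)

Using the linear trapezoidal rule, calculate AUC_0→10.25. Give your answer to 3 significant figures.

AUC = 354 mg/L·hr

Trapezoidal AUC_0→10.25:
  [0→3]: (0.00+56.09)/2 × 3 = 84.135
  [3→3.5]: (56.09+53.92)/2 × 0.5 = 27.5025
  [3.5→3.75]: (53.92+52.60)/2 × 0.25 = 13.315
  [3.75→7.75]: (52.60+30.29)/2 × 4 = 165.78
  [7.75→9.25]: (30.29+24.12)/2 × 1.5 = 40.8075
  [9.25→10.25]: (24.12+20.70)/2 × 1 = 22.41
  Sum = 353.95 mg/L·hr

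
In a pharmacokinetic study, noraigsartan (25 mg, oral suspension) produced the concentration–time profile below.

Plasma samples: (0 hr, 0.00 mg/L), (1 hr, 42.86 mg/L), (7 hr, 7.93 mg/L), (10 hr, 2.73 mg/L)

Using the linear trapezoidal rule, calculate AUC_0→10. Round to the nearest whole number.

Trapezoidal AUC_0→10:
  [0→1]: (0.00+42.86)/2 × 1 = 21.43
  [1→7]: (42.86+7.93)/2 × 6 = 152.37
  [7→10]: (7.93+2.73)/2 × 3 = 15.99
  Sum = 189.79 mg/L·hr

AUC = 190 mg/L·hr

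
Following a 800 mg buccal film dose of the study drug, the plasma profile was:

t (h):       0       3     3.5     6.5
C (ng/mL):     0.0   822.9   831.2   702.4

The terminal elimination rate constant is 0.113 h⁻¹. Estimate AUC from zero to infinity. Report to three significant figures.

Trapezoidal AUC_0→6.5:
  [0→3]: (0.0+822.9)/2 × 3 = 1234.35
  [3→3.5]: (822.9+831.2)/2 × 0.5 = 413.525
  [3.5→6.5]: (831.2+702.4)/2 × 3 = 2300.4
  Sum = 3948.275 ng/mL·h
Extrapolated tail: C_last / k_e = 702.4 / 0.113 = 6215.929
AUC_0→∞ = 3948.275 + 6215.929 = 10164.204 ng/mL·h

AUC = 10200 ng/mL·h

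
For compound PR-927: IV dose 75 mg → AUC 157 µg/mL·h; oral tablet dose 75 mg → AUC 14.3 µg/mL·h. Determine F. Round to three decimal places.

F = (AUC_ev / D_ev) / (AUC_iv / D_iv)
  = (14.3/75) / (157/75)
  = 0.190667 / 2.09333 = 0.0911

F = 0.091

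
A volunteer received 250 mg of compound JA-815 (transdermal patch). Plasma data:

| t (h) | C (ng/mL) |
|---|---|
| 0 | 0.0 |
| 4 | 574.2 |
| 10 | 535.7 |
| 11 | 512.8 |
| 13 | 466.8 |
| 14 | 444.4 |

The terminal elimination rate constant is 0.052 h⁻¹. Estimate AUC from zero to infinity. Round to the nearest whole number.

Trapezoidal AUC_0→14:
  [0→4]: (0.0+574.2)/2 × 4 = 1148.4
  [4→10]: (574.2+535.7)/2 × 6 = 3329.7
  [10→11]: (535.7+512.8)/2 × 1 = 524.25
  [11→13]: (512.8+466.8)/2 × 2 = 979.6
  [13→14]: (466.8+444.4)/2 × 1 = 455.6
  Sum = 6437.55 ng/mL·h
Extrapolated tail: C_last / k_e = 444.4 / 0.052 = 8546.154
AUC_0→∞ = 6437.55 + 8546.154 = 14983.704 ng/mL·h

AUC = 14984 ng/mL·h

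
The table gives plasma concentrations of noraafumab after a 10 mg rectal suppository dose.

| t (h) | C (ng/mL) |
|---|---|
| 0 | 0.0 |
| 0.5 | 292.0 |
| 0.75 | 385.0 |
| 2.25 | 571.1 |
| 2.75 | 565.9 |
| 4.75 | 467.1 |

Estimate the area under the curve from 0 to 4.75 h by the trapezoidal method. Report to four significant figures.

Trapezoidal AUC_0→4.75:
  [0→0.5]: (0.0+292.0)/2 × 0.5 = 73.0
  [0.5→0.75]: (292.0+385.0)/2 × 0.25 = 84.625
  [0.75→2.25]: (385.0+571.1)/2 × 1.5 = 717.075
  [2.25→2.75]: (571.1+565.9)/2 × 0.5 = 284.25
  [2.75→4.75]: (565.9+467.1)/2 × 2 = 1033.0
  Sum = 2191.95 ng/mL·h

AUC = 2192 ng/mL·h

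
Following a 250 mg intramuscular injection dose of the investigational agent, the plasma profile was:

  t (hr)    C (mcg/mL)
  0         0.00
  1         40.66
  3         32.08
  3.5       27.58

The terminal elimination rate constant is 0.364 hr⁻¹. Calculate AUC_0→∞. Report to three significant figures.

AUC = 184 mcg/mL·hr

Trapezoidal AUC_0→3.5:
  [0→1]: (0.00+40.66)/2 × 1 = 20.33
  [1→3]: (40.66+32.08)/2 × 2 = 72.74
  [3→3.5]: (32.08+27.58)/2 × 0.5 = 14.915
  Sum = 107.985 mcg/mL·hr
Extrapolated tail: C_last / k_e = 27.58 / 0.364 = 75.769
AUC_0→∞ = 107.985 + 75.769 = 183.754 mcg/mL·hr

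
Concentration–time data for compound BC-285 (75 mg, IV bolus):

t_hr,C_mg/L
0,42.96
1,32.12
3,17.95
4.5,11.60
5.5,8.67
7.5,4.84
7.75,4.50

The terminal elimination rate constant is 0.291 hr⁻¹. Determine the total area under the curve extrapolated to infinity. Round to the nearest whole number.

Trapezoidal AUC_0→7.75:
  [0→1]: (42.96+32.12)/2 × 1 = 37.54
  [1→3]: (32.12+17.95)/2 × 2 = 50.07
  [3→4.5]: (17.95+11.60)/2 × 1.5 = 22.1625
  [4.5→5.5]: (11.60+8.67)/2 × 1 = 10.135
  [5.5→7.5]: (8.67+4.84)/2 × 2 = 13.51
  [7.5→7.75]: (4.84+4.50)/2 × 0.25 = 1.1675
  Sum = 134.585 mg/L·hr
Extrapolated tail: C_last / k_e = 4.50 / 0.291 = 15.464
AUC_0→∞ = 134.585 + 15.464 = 150.049 mg/L·hr

AUC = 150 mg/L·hr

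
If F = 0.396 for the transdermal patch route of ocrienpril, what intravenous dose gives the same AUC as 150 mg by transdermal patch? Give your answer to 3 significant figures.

Systemic exposure from an extravascular dose = F × D_ev, so the equivalent IV dose is F × D_ev.
D_iv = F × D_ev = 0.396 × 150 = 59.4 mg

D_iv = 59.4 mg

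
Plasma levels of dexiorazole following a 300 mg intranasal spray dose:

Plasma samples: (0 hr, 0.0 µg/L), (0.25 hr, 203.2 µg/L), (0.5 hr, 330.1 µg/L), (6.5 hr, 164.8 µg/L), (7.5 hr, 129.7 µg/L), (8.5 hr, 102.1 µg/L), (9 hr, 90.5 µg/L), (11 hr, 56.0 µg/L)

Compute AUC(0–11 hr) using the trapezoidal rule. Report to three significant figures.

AUC = 2030 µg/L·hr

Trapezoidal AUC_0→11:
  [0→0.25]: (0.0+203.2)/2 × 0.25 = 25.4
  [0.25→0.5]: (203.2+330.1)/2 × 0.25 = 66.6625
  [0.5→6.5]: (330.1+164.8)/2 × 6 = 1484.7
  [6.5→7.5]: (164.8+129.7)/2 × 1 = 147.25
  [7.5→8.5]: (129.7+102.1)/2 × 1 = 115.9
  [8.5→9]: (102.1+90.5)/2 × 0.5 = 48.15
  [9→11]: (90.5+56.0)/2 × 2 = 146.5
  Sum = 2034.5625 µg/L·hr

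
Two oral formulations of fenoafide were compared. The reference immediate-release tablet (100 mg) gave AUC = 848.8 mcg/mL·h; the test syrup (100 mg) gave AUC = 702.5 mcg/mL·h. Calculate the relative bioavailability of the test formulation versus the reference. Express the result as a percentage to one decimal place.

F_rel = (AUC_test/D_test) / (AUC_ref/D_ref)
      = (702.5/100) / (848.8/100)
      = 7.025 / 8.488 = 0.8276 = 82.76%

F_rel = 82.8%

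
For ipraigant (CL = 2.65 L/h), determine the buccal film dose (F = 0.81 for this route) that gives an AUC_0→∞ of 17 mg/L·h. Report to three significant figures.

Dose = CL × AUC_0→∞ / F
     = 2.65 × 17 / 0.81 = 55.6173 mg

Dose = 55.6 mg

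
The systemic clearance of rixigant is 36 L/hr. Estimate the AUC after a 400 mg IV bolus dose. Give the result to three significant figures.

AUC = 11.1 mg/L·hr

AUC_0→∞ = Dose_iv / CL
        = 400 / 36 = 11.1111 mg/L·hr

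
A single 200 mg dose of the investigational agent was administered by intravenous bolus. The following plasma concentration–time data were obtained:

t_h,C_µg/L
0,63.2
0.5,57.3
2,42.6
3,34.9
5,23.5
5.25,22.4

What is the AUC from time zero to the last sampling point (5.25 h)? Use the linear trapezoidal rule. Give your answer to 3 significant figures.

Trapezoidal AUC_0→5.25:
  [0→0.5]: (63.2+57.3)/2 × 0.5 = 30.125
  [0.5→2]: (57.3+42.6)/2 × 1.5 = 74.925
  [2→3]: (42.6+34.9)/2 × 1 = 38.75
  [3→5]: (34.9+23.5)/2 × 2 = 58.4
  [5→5.25]: (23.5+22.4)/2 × 0.25 = 5.7375
  Sum = 207.9375 µg/L·h

AUC = 208 µg/L·h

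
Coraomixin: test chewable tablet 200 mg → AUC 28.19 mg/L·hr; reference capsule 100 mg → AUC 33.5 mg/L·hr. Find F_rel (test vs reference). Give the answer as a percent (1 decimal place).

F_rel = (AUC_test/D_test) / (AUC_ref/D_ref)
      = (28.19/200) / (33.5/100)
      = 0.14095 / 0.335 = 0.4207 = 42.07%

F_rel = 42.1%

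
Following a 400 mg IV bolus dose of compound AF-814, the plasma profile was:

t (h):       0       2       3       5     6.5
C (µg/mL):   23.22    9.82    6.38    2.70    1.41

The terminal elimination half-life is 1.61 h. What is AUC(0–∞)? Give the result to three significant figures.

Trapezoidal AUC_0→6.5:
  [0→2]: (23.22+9.82)/2 × 2 = 33.04
  [2→3]: (9.82+6.38)/2 × 1 = 8.1
  [3→5]: (6.38+2.70)/2 × 2 = 9.08
  [5→6.5]: (2.70+1.41)/2 × 1.5 = 3.0825
  Sum = 53.3025 µg/mL·h
k_e = ln2 / t½ = 0.693147 / 1.61 = 0.4305 h^-1
Extrapolated tail: C_last / k_e = 1.41 / 0.4305 = 3.275
AUC_0→∞ = 53.3025 + 3.275 = 56.5775 µg/mL·h

AUC = 56.6 µg/mL·h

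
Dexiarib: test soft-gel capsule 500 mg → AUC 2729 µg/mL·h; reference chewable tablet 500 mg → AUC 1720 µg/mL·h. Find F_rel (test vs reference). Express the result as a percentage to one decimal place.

F_rel = 158.7%

F_rel = (AUC_test/D_test) / (AUC_ref/D_ref)
      = (2729/500) / (1720/500)
      = 5.458 / 3.44 = 1.5866 = 158.66%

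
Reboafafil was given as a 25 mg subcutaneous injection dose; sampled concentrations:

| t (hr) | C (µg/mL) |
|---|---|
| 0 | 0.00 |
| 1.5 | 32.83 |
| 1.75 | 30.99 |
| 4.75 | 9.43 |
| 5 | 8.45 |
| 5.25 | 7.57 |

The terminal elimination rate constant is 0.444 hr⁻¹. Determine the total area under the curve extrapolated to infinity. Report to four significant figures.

AUC = 114.5 µg/mL·hr

Trapezoidal AUC_0→5.25:
  [0→1.5]: (0.00+32.83)/2 × 1.5 = 24.6225
  [1.5→1.75]: (32.83+30.99)/2 × 0.25 = 7.9775
  [1.75→4.75]: (30.99+9.43)/2 × 3 = 60.63
  [4.75→5]: (9.43+8.45)/2 × 0.25 = 2.235
  [5→5.25]: (8.45+7.57)/2 × 0.25 = 2.0025
  Sum = 97.4675 µg/mL·hr
Extrapolated tail: C_last / k_e = 7.57 / 0.444 = 17.050
AUC_0→∞ = 97.4675 + 17.050 = 114.5175 µg/mL·hr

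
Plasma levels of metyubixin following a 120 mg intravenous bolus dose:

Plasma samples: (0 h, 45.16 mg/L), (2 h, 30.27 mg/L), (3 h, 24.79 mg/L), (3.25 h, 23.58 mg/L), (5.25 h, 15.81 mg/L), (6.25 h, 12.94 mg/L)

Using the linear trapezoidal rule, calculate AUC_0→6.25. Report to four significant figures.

AUC = 162.8 mg/L·h

Trapezoidal AUC_0→6.25:
  [0→2]: (45.16+30.27)/2 × 2 = 75.43
  [2→3]: (30.27+24.79)/2 × 1 = 27.53
  [3→3.25]: (24.79+23.58)/2 × 0.25 = 6.04625
  [3.25→5.25]: (23.58+15.81)/2 × 2 = 39.39
  [5.25→6.25]: (15.81+12.94)/2 × 1 = 14.375
  Sum = 162.77125 mg/L·h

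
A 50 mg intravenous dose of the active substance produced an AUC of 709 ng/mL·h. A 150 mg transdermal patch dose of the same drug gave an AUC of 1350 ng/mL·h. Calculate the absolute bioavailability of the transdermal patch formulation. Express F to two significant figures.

F = (AUC_ev / D_ev) / (AUC_iv / D_iv)
  = (1350/150) / (709/50)
  = 9 / 14.18 = 0.6347

F = 0.63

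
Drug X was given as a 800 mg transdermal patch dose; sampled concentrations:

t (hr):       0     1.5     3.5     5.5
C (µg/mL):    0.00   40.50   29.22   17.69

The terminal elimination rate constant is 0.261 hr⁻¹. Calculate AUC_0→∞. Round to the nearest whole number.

AUC = 215 µg/mL·hr

Trapezoidal AUC_0→5.5:
  [0→1.5]: (0.00+40.50)/2 × 1.5 = 30.375
  [1.5→3.5]: (40.50+29.22)/2 × 2 = 69.72
  [3.5→5.5]: (29.22+17.69)/2 × 2 = 46.91
  Sum = 147.005 µg/mL·hr
Extrapolated tail: C_last / k_e = 17.69 / 0.261 = 67.778
AUC_0→∞ = 147.005 + 67.778 = 214.783 µg/mL·hr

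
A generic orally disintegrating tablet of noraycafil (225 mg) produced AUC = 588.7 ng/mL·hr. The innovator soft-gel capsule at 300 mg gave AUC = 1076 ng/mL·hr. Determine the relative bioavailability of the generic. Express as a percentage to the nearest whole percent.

F_rel = 73%

F_rel = (AUC_test/D_test) / (AUC_ref/D_ref)
      = (588.7/225) / (1076/300)
      = 2.61644 / 3.58667 = 0.7295 = 72.95%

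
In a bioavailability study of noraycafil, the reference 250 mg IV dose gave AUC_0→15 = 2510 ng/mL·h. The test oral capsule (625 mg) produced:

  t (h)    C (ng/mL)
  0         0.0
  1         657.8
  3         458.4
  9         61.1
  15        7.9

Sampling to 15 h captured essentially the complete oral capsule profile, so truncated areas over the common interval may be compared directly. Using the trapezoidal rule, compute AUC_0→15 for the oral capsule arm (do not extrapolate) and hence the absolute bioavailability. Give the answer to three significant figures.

Trapezoidal AUC_0→15 (oral capsule):
  [0→1]: (0.0+657.8)/2 × 1 = 328.9
  [1→3]: (657.8+458.4)/2 × 2 = 1116.2
  [3→9]: (458.4+61.1)/2 × 6 = 1558.5
  [9→15]: (61.1+7.9)/2 × 6 = 207.0
  Sum = 3210.6 ng/mL·h
F = (AUC_ev/D_ev)/(AUC_iv/D_iv) = (3210.6/625)/(2510/250) = 5.13696/10.04 = 0.5116

F = 0.512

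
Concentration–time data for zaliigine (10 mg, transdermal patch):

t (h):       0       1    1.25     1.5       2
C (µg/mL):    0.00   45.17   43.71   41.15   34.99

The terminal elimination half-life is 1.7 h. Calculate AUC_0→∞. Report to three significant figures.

Trapezoidal AUC_0→2:
  [0→1]: (0.00+45.17)/2 × 1 = 22.585
  [1→1.25]: (45.17+43.71)/2 × 0.25 = 11.11
  [1.25→1.5]: (43.71+41.15)/2 × 0.25 = 10.6075
  [1.5→2]: (41.15+34.99)/2 × 0.5 = 19.035
  Sum = 63.3375 µg/mL·h
k_e = ln2 / t½ = 0.693147 / 1.7 = 0.4077 h^-1
Extrapolated tail: C_last / k_e = 34.99 / 0.4077 = 85.823
AUC_0→∞ = 63.3375 + 85.823 = 149.1605 µg/mL·h

AUC = 149 µg/mL·h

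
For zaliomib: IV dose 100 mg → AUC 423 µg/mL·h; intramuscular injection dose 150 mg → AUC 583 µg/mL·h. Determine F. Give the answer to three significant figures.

F = 0.919

F = (AUC_ev / D_ev) / (AUC_iv / D_iv)
  = (583/150) / (423/100)
  = 3.88667 / 4.23 = 0.9188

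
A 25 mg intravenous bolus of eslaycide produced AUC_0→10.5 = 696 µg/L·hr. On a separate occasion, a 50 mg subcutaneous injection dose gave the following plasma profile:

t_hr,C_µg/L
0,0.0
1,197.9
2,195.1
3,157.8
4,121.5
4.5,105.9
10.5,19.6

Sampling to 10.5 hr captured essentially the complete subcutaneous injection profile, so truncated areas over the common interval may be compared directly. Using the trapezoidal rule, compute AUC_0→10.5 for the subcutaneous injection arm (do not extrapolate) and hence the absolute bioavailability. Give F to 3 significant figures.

Trapezoidal AUC_0→10.5 (subcutaneous injection):
  [0→1]: (0.0+197.9)/2 × 1 = 98.95
  [1→2]: (197.9+195.1)/2 × 1 = 196.5
  [2→3]: (195.1+157.8)/2 × 1 = 176.45
  [3→4]: (157.8+121.5)/2 × 1 = 139.65
  [4→4.5]: (121.5+105.9)/2 × 0.5 = 56.85
  [4.5→10.5]: (105.9+19.6)/2 × 6 = 376.5
  Sum = 1044.9 µg/L·hr
F = (AUC_ev/D_ev)/(AUC_iv/D_iv) = (1044.9/50)/(696/25) = 20.898/27.84 = 0.7506

F = 0.751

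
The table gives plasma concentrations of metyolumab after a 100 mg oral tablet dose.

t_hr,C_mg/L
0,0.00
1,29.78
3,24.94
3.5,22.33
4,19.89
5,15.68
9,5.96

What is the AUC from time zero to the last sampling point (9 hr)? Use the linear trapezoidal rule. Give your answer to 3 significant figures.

AUC = 153 mg/L·hr

Trapezoidal AUC_0→9:
  [0→1]: (0.00+29.78)/2 × 1 = 14.89
  [1→3]: (29.78+24.94)/2 × 2 = 54.72
  [3→3.5]: (24.94+22.33)/2 × 0.5 = 11.8175
  [3.5→4]: (22.33+19.89)/2 × 0.5 = 10.555
  [4→5]: (19.89+15.68)/2 × 1 = 17.785
  [5→9]: (15.68+5.96)/2 × 4 = 43.28
  Sum = 153.0475 mg/L·hr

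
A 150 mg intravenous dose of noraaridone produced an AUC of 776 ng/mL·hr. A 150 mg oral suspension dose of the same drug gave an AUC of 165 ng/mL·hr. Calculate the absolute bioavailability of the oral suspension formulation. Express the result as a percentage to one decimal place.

F = 21.3%

F = (AUC_ev / D_ev) / (AUC_iv / D_iv)
  = (165/150) / (776/150)
  = 1.1 / 5.17333 = 0.2126
  = 21.26%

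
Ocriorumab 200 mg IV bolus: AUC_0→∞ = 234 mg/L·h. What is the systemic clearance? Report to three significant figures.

CL = Dose_iv / AUC_0→∞
   = 200 / 234 = 0.854701 L/h

CL = 0.855 L/h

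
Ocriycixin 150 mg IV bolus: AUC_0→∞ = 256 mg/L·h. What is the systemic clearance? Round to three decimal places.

CL = 0.586 L/h

CL = Dose_iv / AUC_0→∞
   = 150 / 256 = 0.5859375 L/h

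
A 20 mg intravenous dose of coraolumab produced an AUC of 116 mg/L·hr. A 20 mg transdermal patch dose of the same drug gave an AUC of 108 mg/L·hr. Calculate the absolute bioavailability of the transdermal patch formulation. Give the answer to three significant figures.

F = (AUC_ev / D_ev) / (AUC_iv / D_iv)
  = (108/20) / (116/20)
  = 5.4 / 5.8 = 0.9310

F = 0.931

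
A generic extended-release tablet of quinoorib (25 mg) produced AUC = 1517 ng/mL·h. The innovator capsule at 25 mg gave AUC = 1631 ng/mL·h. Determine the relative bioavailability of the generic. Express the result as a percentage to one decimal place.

F_rel = 93.0%

F_rel = (AUC_test/D_test) / (AUC_ref/D_ref)
      = (1517/25) / (1631/25)
      = 60.68 / 65.24 = 0.9301 = 93.01%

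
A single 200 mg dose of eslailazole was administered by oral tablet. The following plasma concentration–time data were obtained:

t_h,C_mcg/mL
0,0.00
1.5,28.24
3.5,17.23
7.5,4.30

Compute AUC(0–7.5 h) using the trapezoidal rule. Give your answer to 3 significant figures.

Trapezoidal AUC_0→7.5:
  [0→1.5]: (0.00+28.24)/2 × 1.5 = 21.18
  [1.5→3.5]: (28.24+17.23)/2 × 2 = 45.47
  [3.5→7.5]: (17.23+4.30)/2 × 4 = 43.06
  Sum = 109.71 mcg/mL·h

AUC = 110 mcg/mL·h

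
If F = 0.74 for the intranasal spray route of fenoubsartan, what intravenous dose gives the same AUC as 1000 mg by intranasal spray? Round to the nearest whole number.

Systemic exposure from an extravascular dose = F × D_ev, so the equivalent IV dose is F × D_ev.
D_iv = F × D_ev = 0.74 × 1000 = 740 mg

D_iv = 740 mg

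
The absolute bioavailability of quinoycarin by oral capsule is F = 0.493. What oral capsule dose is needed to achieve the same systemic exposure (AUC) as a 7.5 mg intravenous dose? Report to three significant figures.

D_oral = 15.2 mg

For equal systemic exposure: F × D_ev = D_iv
D_ev = D_iv / F = 7.5 / 0.493 = 15.213 mg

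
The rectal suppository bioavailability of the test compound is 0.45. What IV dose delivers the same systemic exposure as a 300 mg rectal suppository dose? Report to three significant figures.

Systemic exposure from an extravascular dose = F × D_ev, so the equivalent IV dose is F × D_ev.
D_iv = F × D_ev = 0.45 × 300 = 135 mg

D_iv = 135 mg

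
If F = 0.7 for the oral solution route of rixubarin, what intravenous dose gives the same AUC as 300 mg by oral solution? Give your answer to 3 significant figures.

Systemic exposure from an extravascular dose = F × D_ev, so the equivalent IV dose is F × D_ev.
D_iv = F × D_ev = 0.7 × 300 = 210 mg

D_iv = 210 mg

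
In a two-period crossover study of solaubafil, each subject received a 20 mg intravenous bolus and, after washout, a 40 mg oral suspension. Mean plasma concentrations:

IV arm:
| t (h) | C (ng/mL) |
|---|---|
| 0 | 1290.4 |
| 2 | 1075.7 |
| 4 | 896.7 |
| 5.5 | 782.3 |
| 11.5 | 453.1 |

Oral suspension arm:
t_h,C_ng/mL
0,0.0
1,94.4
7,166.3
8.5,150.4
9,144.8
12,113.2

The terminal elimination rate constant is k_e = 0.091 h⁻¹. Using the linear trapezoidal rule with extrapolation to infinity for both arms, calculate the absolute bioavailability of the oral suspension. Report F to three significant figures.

Trapezoidal AUC_0→11.5 (IV):
  [0→2]: (1290.4+1075.7)/2 × 2 = 2366.1
  [2→4]: (1075.7+896.7)/2 × 2 = 1972.4
  [4→5.5]: (896.7+782.3)/2 × 1.5 = 1259.25
  [5.5→11.5]: (782.3+453.1)/2 × 6 = 3706.2
  Sum = 9303.95 ng/mL·h
IV tail: 453.1/0.091 = 4979.121; AUC_iv,0→∞ = 9303.95 + 4979.121 = 14283.071 ng/mL·h
Trapezoidal AUC_0→12 (oral suspension):
  [0→1]: (0.0+94.4)/2 × 1 = 47.2
  [1→7]: (94.4+166.3)/2 × 6 = 782.1
  [7→8.5]: (166.3+150.4)/2 × 1.5 = 237.525
  [8.5→9]: (150.4+144.8)/2 × 0.5 = 73.8
  [9→12]: (144.8+113.2)/2 × 3 = 387.0
  Sum = 1527.625 ng/mL·h
oral suspension tail: 113.2/0.091 = 1243.956; AUC_ev,0→∞ = 1527.625 + 1243.956 = 2771.581 ng/mL·h
F = (AUC_ev/D_ev)/(AUC_iv/D_iv) = (2771.581/40)/(14283.071/20) = 69.289525/714.15355 = 0.0970

F = 0.0970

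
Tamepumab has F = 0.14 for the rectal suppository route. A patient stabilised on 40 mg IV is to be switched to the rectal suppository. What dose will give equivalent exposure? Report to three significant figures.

For equal systemic exposure: F × D_ev = D_iv
D_ev = D_iv / F = 40 / 0.14 = 285.714 mg

D_rectal = 286 mg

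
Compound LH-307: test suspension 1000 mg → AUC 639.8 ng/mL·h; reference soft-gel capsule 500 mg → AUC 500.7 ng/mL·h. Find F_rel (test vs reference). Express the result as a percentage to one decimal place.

F_rel = 63.9%

F_rel = (AUC_test/D_test) / (AUC_ref/D_ref)
      = (639.8/1000) / (500.7/500)
      = 0.6398 / 1.0014 = 0.6389 = 63.89%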